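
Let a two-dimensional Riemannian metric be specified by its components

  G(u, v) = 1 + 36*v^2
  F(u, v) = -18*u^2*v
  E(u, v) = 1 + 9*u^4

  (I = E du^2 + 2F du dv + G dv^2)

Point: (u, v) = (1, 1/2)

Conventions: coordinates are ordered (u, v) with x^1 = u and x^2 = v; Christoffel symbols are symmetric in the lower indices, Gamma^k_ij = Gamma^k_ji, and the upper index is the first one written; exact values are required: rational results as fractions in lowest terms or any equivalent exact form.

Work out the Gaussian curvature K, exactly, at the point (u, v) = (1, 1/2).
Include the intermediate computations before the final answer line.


E = 10, F = -9, G = 10, EG - F^2 = 19 at the point
E_u = 36, E_v = 0, F_u = -18, F_v = -18, G_u = 0, G_v = 36
E_vv = 0, F_uv = -36, G_uu = 0
K follows from Brioschi's formula, (det M1 - det M2)/(EG - F^2)^2.
M1 = [[-E_vv/2 + F_uv - G_uu/2, E_u/2, F_u - E_v/2], [F_v - G_u/2, E, F], [G_v/2, F, G]] = [[-36, 18, -18], [-18, 10, -9], [18, -9, 10]]; det M1 = -36
M2 = [[0, E_v/2, G_u/2], [E_v/2, E, F], [G_u/2, F, G]] = [[0, 0, 0], [0, 10, -9], [0, -9, 10]]; det M2 = 0
det M1 - det M2 = -36; K = -36 / (19)^2 = -36/361

Answer: K = -36/361


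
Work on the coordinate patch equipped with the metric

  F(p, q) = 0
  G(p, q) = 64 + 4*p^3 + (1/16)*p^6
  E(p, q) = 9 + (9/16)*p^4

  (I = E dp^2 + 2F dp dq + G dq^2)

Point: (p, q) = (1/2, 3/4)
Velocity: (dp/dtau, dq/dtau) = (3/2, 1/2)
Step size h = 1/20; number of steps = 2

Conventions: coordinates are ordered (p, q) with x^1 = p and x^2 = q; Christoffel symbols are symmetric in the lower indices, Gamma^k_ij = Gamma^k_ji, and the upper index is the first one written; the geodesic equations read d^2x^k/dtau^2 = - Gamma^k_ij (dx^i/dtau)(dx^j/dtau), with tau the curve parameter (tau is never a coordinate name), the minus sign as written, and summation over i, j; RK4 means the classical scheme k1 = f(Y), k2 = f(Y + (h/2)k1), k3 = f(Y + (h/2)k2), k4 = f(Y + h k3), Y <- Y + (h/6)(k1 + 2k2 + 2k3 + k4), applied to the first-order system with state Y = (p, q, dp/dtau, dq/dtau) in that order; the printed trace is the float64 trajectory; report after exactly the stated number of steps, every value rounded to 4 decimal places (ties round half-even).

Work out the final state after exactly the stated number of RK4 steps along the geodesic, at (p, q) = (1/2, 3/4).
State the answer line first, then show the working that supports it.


Answer: p = 0.6500, q = 0.7998, dp/dtau = 1.5001, dq/dtau = 0.4954

f(Y) = (dp/dtau, dq/dtau, -Gamma^p_ij Y'^i Y'^j, -Gamma^q_ij Y'^i Y'^j) with the Gammas evaluated at the stage position; h = 0.050000; intermediate values shown to 6 dp
step 0: p = 0.5000, q = 0.7500, dp/dtau = 1.5000, dq/dtau = 0.5000
step 1:
  k1: at (p, q) = (0.500000, 0.750000), (dp/dtau, dq/dtau) = (1.500000, 0.500000); Gamma_ppp = 0.015564, Gamma_ppq = 0.000000, Gamma_pqq = -0.166667, Gamma_qpp = 0.000000, Gamma_qpq = 0.023346, Gamma_qqq = 0.000000; k1 = (1.500000, 0.500000, 0.006647, -0.035019)
  k2: at (p, q) = (0.537500, 0.762500), (dp/dtau, dq/dtau) = (1.500166, 0.499125); Gamma_ppp = 0.019310, Gamma_ppq = 0.000000, Gamma_pqq = -0.192534, Gamma_qpp = 0.000000, Gamma_qpq = 0.026954, Gamma_qqq = 0.000000; k2 = (1.500166, 0.499125, 0.004508, -0.040365)
  k3: at (p, q) = (0.537504, 0.762478), (dp/dtau, dq/dtau) = (1.500113, 0.498991); Gamma_ppp = 0.019311, Gamma_ppq = 0.000000, Gamma_pqq = -0.192537, Gamma_qpp = 0.000000, Gamma_qpq = 0.026955, Gamma_qqq = 0.000000; k3 = (1.500113, 0.498991, 0.004485, -0.040353)
  k4: at (p, q) = (0.575006, 0.774950), (dp/dtau, dq/dtau) = (1.500224, 0.497982); Gamma_ppp = 0.023603, Gamma_ppq = 0.000000, Gamma_pqq = -0.220226, Gamma_qpp = 0.000000, Gamma_qpq = 0.030814, Gamma_qqq = 0.000000; k4 = (1.500224, 0.497982, 0.001490, -0.046041)
  Y <- Y + (h/6)(k1 + 2k2 + 2k3 + k4): p = 0.5750, q = 0.7750, dp/dtau = 1.5002, dq/dtau = 0.4980
step 2:
  k1: at (p, q) = (0.575007, 0.774952), (dp/dtau, dq/dtau) = (1.500218, 0.497979); Gamma_ppp = 0.023603, Gamma_ppq = 0.000000, Gamma_pqq = -0.220227, Gamma_qpp = 0.000000, Gamma_qpq = 0.030814, Gamma_qqq = 0.000000; k1 = (1.500218, 0.497979, 0.001490, -0.046040)
  k2: at (p, q) = (0.612512, 0.787401), (dp/dtau, dq/dtau) = (1.500255, 0.496828); Gamma_ppp = 0.028474, Gamma_ppq = 0.000000, Gamma_pqq = -0.249713, Gamma_qpp = 0.000000, Gamma_qpq = 0.034921, Gamma_qqq = 0.000000; k2 = (1.500255, 0.496828, -0.002450, -0.052059)
  k3: at (p, q) = (0.612513, 0.787372), (dp/dtau, dq/dtau) = (1.500156, 0.496678); Gamma_ppp = 0.028474, Gamma_ppq = 0.000000, Gamma_pqq = -0.249714, Gamma_qpp = 0.000000, Gamma_qpq = 0.034922, Gamma_qqq = 0.000000; k3 = (1.500156, 0.496678, -0.002479, -0.052040)
  k4: at (p, q) = (0.650014, 0.799786), (dp/dtau, dq/dtau) = (1.500094, 0.495377); Gamma_ppp = 0.033952, Gamma_ppq = 0.000000, Gamma_pqq = -0.280962, Gamma_qpp = 0.000000, Gamma_qpq = 0.039274, Gamma_qqq = 0.000000; k4 = (1.500094, 0.495377, -0.007453, -0.058370)
  Y <- Y + (h/6)(k1 + 2k2 + 2k3 + k4): p = 0.6500, q = 0.7998, dp/dtau = 1.5001, dq/dtau = 0.4954


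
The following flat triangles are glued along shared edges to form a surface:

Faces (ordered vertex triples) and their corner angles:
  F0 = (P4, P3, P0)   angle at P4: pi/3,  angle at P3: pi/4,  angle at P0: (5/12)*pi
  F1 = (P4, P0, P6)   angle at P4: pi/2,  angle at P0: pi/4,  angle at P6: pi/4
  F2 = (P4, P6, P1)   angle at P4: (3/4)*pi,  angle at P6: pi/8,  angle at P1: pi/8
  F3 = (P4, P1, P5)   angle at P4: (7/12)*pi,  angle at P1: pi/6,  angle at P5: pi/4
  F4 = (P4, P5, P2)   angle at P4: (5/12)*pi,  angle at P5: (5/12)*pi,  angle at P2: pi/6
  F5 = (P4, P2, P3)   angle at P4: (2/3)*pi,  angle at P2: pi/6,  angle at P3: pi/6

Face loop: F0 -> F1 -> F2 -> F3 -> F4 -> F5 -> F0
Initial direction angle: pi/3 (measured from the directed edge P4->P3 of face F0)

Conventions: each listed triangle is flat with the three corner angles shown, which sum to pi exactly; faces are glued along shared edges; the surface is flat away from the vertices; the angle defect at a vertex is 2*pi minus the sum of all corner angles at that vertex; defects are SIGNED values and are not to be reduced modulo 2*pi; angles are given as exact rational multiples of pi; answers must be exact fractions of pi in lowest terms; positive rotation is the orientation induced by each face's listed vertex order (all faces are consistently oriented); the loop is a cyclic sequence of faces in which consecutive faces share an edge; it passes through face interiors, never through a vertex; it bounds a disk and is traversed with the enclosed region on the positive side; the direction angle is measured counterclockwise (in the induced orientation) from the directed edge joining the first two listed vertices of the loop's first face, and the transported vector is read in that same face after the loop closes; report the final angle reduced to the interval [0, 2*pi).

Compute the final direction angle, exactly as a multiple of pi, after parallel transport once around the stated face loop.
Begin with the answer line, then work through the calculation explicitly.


Answer: final direction angle = (13/12)*pi

enclosed vertex P4: corner angles sum to (13/4)*pi, defect = 2*pi - (13/4)*pi = (-5/4)*pi
adding the enclosed defects to the starting angle (mod 2*pi, induced orientation) gives the holonomy
final angle = pi/3 - (5/4)*pi = (13/12)*pi (mod 2*pi)


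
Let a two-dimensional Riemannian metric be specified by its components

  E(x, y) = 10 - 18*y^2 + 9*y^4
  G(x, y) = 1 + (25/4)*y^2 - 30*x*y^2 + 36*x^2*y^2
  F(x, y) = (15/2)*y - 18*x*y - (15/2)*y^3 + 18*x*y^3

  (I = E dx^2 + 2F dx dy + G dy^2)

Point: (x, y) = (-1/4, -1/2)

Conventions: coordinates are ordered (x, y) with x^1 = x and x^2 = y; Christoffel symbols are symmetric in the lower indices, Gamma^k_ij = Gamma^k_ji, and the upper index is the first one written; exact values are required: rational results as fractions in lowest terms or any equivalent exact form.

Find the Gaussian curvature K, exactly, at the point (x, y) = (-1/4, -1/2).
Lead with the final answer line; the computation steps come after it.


Answer: K = -2304/25921

E = 97/16, F = -9/2, G = 5, EG - F^2 = 161/16 at the point
E_x = 0, E_y = 27/2, F_x = 27/4, F_y = 3, G_x = -12, G_y = -16
E_yy = -9, F_xy = -9/2, G_xx = 18
Using the Brioschi determinant formula for K from the metric derivatives:
M1 = [[-E_yy/2 + F_xy - G_xx/2, E_x/2, F_x - E_y/2], [F_y - G_x/2, E, F], [G_y/2, F, G]] = [[-9, 0, 0], [9, 97/16, -9/2], [-8, -9/2, 5]]; det M1 = -1449/16
M2 = [[0, E_y/2, G_x/2], [E_y/2, E, F], [G_x/2, F, G]] = [[0, 27/4, -6], [27/4, 97/16, -9/2], [-6, -9/2, 5]]; det M2 = -1305/16
det M1 - det M2 = -9; K = -9 / (161/16)^2 = -2304/25921


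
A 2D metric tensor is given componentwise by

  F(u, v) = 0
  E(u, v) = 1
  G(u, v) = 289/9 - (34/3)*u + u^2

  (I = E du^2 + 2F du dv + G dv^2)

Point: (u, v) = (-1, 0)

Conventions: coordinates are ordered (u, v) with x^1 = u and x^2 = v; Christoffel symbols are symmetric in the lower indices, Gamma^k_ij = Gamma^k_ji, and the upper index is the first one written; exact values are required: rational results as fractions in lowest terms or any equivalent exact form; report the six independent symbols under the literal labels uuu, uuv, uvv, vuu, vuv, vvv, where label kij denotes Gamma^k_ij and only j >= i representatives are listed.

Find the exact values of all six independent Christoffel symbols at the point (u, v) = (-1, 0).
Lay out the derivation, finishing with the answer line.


E = 1, F = 0, G = 400/9 at the point
E_u = 0, E_v = 0, F_u = 0, F_v = 0, G_u = -40/3, G_v = 0
EG - F^2 = 400/9;  g^inv = (9/400) * [[400/9, 0], [0, 1]]
first-kind symbols [ij,l] = (1/2)(d_i g_jl + d_j g_il - d_l g_ij): [uu,u] = E_u/2 = 0, [uu,v] = F_u - E_v/2 = 0, [uv,u] = E_v/2 = 0, [uv,v] = G_u/2 = -20/3, [vv,u] = F_v - G_u/2 = 20/3, [vv,v] = G_v/2 = 0
Gamma^u_ij = (G*[ij,u] - F*[ij,v])/(EG - F^2), Gamma^v_ij = (E*[ij,v] - F*[ij,u])/(EG - F^2)

Answer: Gamma_uuu = 0, Gamma_uuv = 0, Gamma_uvv = 20/3, Gamma_vuu = 0, Gamma_vuv = -3/20, Gamma_vvv = 0


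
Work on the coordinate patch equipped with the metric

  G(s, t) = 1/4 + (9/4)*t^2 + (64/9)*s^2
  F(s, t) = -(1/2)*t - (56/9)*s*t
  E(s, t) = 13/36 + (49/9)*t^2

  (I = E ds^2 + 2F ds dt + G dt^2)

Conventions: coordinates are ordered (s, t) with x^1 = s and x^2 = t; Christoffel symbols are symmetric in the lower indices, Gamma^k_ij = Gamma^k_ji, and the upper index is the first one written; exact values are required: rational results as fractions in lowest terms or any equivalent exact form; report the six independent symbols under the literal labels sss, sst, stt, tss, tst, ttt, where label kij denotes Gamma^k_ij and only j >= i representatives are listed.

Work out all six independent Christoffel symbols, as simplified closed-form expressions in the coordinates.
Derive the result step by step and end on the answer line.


E = 13/36 + (49/9)*t^2; F = -(1/2)*t - (56/9)*s*t; G = 1/4 + (9/4)*t^2 + (64/9)*s^2
Gamma^k_ij = (1/2) g^{kl} (d_i g_jl + d_j g_il - d_l g_ij), with g^inv = (1/(EG-F^2)) [[G, -F], [-F, E]]
first partials: E_s = 0, E_t = (98/9)*t, F_s = -(56/9)*t, F_t = -1/2 - (56/9)*s, G_s = (128/9)*s, G_t = (9/2)*t
D = EG - F^2 = 13/144 + (277/144)*t^2 + (208/81)*s^2 - (56/9)*s*t^2 + (49/4)*t^4
expanded: Gamma^s_ss = (G E_s - 2F F_s + F E_t)/(2D), Gamma^s_st = (G E_t - F G_s)/(2D), Gamma^s_tt = (2G F_t - G G_s - F G_t)/(2D), Gamma^t_ss = (2E F_s - E E_t - F E_s)/(2D), Gamma^t_st = (E G_s - F E_t)/(2D), Gamma^t_tt = (E G_t - 2F F_t + F G_s)/(2D); substitute and cancel common factors

Answer: Gamma_sss = (-94080*s*t^2 - 7560*t^2)/(3328*s^2 - 8064*s*t^2 + 15876*t^4 + 2493*t^2 + 117), Gamma_sst = (107520*s^2*t + 4608*s*t + 15876*t^3 + 1764*t)/(3328*s^2 - 8064*s*t^2 + 15876*t^4 + 2493*t^2 + 117), Gamma_stt = (-122880*s^3 - 4608*s^2 - 20736*s*t^2 - 4320*s - 162)/(3328*s^2 - 8064*s*t^2 + 15876*t^4 + 2493*t^2 + 117), Gamma_tss = (-82320*t^3 - 5460*t)/(3328*s^2 - 8064*s*t^2 + 15876*t^4 + 2493*t^2 + 117), Gamma_tst = (94080*s*t^2 + 3328*s + 3528*t^2)/(3328*s^2 - 8064*s*t^2 + 15876*t^4 + 2493*t^2 + 117), Gamma_ttt = (-107520*s^2*t - 12672*s*t + 15876*t^3 + 729*t)/(3328*s^2 - 8064*s*t^2 + 15876*t^4 + 2493*t^2 + 117)


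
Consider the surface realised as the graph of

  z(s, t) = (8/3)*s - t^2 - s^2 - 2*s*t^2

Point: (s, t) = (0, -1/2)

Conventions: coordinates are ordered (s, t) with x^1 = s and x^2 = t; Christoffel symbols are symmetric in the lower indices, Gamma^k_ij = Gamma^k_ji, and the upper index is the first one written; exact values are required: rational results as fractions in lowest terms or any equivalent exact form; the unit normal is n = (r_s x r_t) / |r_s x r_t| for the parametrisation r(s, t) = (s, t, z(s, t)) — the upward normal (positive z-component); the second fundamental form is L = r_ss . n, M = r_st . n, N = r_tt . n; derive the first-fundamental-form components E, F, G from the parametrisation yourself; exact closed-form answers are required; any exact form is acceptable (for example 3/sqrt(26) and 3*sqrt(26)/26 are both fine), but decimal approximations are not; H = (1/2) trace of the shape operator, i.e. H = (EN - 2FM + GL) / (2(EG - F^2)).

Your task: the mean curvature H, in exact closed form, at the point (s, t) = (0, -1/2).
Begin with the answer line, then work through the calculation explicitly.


Answer: H = -2598*sqrt(241)/58081

z_s = 13/6, z_t = 1, z_ss = -2, z_st = 2, z_tt = -2
E = 205/36, F = 13/6, G = 2; answer radicand W^2 = 241/36
unnormalised second-form numerators: l = -2, m = 2, n = -2; L = l/sqrt(241/36), and similarly M = m/sqrt(W^2), N = n/sqrt(W^2)
H = (E*n - 2*F*m + G*l) / (2*(EG - F^2)*sqrt(W^2)); E*n - 2*F*m + G*l = -433/18, EG - F^2 = 241/36, so H = (-433/241)/sqrt(241/36)


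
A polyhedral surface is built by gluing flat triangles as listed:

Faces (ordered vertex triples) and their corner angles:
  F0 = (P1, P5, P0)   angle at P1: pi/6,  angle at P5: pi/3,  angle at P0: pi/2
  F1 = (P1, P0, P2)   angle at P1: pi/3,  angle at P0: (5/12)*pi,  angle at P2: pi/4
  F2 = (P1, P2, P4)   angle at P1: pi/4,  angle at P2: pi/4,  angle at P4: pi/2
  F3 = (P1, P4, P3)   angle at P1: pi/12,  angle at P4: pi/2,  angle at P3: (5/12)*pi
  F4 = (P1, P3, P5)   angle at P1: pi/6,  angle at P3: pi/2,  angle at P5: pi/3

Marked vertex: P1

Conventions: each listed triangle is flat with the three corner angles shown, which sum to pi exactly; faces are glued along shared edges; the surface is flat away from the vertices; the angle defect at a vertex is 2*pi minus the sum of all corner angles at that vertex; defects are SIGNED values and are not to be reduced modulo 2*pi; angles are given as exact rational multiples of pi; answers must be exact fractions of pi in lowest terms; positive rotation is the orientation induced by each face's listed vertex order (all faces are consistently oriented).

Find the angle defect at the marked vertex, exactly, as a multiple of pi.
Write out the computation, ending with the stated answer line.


Sum of corner angles at P1: pi
defect = 2*pi - pi

Answer: defect(P1) = pi


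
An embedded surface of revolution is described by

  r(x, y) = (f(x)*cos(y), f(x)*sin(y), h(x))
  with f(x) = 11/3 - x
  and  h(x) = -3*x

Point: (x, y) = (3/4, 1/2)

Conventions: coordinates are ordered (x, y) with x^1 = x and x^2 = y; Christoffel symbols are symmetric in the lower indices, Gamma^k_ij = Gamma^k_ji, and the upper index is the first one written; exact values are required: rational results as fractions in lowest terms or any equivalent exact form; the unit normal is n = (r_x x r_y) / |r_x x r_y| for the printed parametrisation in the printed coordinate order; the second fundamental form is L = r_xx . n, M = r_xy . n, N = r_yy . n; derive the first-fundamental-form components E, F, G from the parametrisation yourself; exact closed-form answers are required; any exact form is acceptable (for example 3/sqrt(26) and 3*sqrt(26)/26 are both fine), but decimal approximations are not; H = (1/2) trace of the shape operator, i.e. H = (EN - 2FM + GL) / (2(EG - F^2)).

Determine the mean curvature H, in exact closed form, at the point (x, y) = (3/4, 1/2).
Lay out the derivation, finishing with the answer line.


f = 35/12, f' = -1, f'' = 0, h' = -3, h'' = 0
E = 10, F = 0, G = 1225/144; answer radicand W^2 = 10
unnormalised second-form numerators: l = 0, m = 0, n = -35/4; L = l/sqrt(10), and similarly M = m/sqrt(W^2), N = n/sqrt(W^2)
H = (E*n - 2*F*m + G*l) / (2*(EG - F^2)*sqrt(W^2)); E*n - 2*F*m + G*l = -175/2, EG - F^2 = 6125/72, so H = (-18/35)/sqrt(10)

Answer: H = -9*sqrt(10)/175


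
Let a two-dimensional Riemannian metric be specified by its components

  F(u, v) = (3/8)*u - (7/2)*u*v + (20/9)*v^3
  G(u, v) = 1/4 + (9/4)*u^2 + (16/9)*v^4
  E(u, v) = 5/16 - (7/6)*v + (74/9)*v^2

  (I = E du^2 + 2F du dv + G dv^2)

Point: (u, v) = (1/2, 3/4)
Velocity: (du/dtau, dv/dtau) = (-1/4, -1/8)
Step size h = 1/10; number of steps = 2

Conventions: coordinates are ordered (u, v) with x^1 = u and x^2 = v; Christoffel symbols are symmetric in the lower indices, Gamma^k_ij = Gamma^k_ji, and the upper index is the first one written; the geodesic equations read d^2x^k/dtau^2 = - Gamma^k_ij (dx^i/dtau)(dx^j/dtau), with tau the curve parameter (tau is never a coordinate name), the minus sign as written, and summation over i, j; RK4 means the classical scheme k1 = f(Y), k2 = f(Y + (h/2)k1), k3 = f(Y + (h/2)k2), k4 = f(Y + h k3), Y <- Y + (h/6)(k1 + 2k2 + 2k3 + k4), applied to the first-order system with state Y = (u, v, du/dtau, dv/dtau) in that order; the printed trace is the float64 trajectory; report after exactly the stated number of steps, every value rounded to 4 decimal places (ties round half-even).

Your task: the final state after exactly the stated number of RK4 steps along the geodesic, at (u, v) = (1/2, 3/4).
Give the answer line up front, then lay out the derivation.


Answer: u = 0.4487, v = 0.7313, du/dtau = -0.2611, dv/dtau = -0.0575

f(Y) = (du/dtau, dv/dtau, -Gamma^u_ij Y'^i Y'^j, -Gamma^v_ij Y'^i Y'^j) with the Gammas evaluated at the stage position; h = 0.100000; intermediate values shown to 6 dp
step 0: u = 0.5000, v = 0.7500, du/dtau = -0.2500, dv/dtau = -0.1250
step 1:
  k1: at (u, v) = (0.500000, 0.750000), (du/dtau, dv/dtau) = (-0.250000, -0.125000); Gamma_uuu = -0.264602, Gamma_uuv = 1.421065, Gamma_uvv = 0.267417, Gamma_vuu = -5.733052, Gamma_vuv = 1.011963, Gamma_vvv = 1.127375; k1 = (-0.250000, -0.125000, -0.076457, 0.277453)
  k2: at (u, v) = (0.487500, 0.743750), (du/dtau, dv/dtau) = (-0.253823, -0.111127); Gamma_uuu = -0.252913, Gamma_uuv = 1.428913, Gamma_uvv = 0.270462, Gamma_vuu = -5.873035, Gamma_vuv = 1.010440, Gamma_vvv = 1.135928; k2 = (-0.253823, -0.111127, -0.067656, 0.307346)
  k3: at (u, v) = (0.487309, 0.744444), (du/dtau, dv/dtau) = (-0.253383, -0.109633); Gamma_uuu = -0.249706, Gamma_uuv = 1.426982, Gamma_uvv = 0.271488, Gamma_vuu = -5.871274, Gamma_vuv = 1.006708, Gamma_vvv = 1.137395; k3 = (-0.253383, -0.109633, -0.066512, 0.307351)
  k4: at (u, v) = (0.474662, 0.739037), (du/dtau, dv/dtau) = (-0.256651, -0.094265); Gamma_uuu = -0.233120, Gamma_uuv = 1.432591, Gamma_uvv = 0.275868, Gamma_vuu = -6.013122, Gamma_vuv = 0.999702, Gamma_vvv = 1.147654; k4 = (-0.256651, -0.094265, -0.056414, 0.337513)
  Y <- Y + (h/6)(k1 + 2k2 + 2k3 + k4): u = 0.4746, v = 0.7390, du/dtau = -0.2567, dv/dtau = -0.0943
step 2:
  k1: at (u, v) = (0.474649, 0.738987), (du/dtau, dv/dtau) = (-0.256687, -0.094261); Gamma_uuu = -0.233275, Gamma_uuv = 1.432712, Gamma_uvv = 0.275818, Gamma_vuu = -6.013494, Gamma_vuv = 0.999904, Gamma_vvv = 1.147590; k1 = (-0.256687, -0.094261, -0.056411, 0.337635)
  k2: at (u, v) = (0.461815, 0.734274), (du/dtau, dv/dtau) = (-0.259507, -0.077379); Gamma_uuu = -0.212055, Gamma_uuv = 1.436465, Gamma_uvv = 0.281363, Gamma_vuu = -6.158419, Gamma_vuv = 0.987799, Gamma_vvv = 1.159336; k2 = (-0.259507, -0.077379, -0.045094, 0.368121)
  k3: at (u, v) = (0.461674, 0.735118), (du/dtau, dv/dtau) = (-0.258941, -0.075855); Gamma_uuu = -0.208316, Gamma_uuv = 1.434198, Gamma_uvv = 0.282492, Gamma_vuu = -6.155317, Gamma_vuv = 0.983373, Gamma_vvv = 1.160963; k3 = (-0.258941, -0.075855, -0.043998, 0.367407)
  k4: at (u, v) = (0.448755, 0.731401), (du/dtau, dv/dtau) = (-0.261087, -0.057520); Gamma_uuu = -0.181320, Gamma_uuv = 1.435458, Gamma_uvv = 0.289389, Gamma_vuu = -6.300639, Gamma_vuv = 0.964686, Gamma_vvv = 1.174466; k4 = (-0.261087, -0.057520, -0.031712, 0.396630)
  Y <- Y + (h/6)(k1 + 2k2 + 2k3 + k4): u = 0.4487, v = 0.7313, du/dtau = -0.2611, dv/dtau = -0.0575


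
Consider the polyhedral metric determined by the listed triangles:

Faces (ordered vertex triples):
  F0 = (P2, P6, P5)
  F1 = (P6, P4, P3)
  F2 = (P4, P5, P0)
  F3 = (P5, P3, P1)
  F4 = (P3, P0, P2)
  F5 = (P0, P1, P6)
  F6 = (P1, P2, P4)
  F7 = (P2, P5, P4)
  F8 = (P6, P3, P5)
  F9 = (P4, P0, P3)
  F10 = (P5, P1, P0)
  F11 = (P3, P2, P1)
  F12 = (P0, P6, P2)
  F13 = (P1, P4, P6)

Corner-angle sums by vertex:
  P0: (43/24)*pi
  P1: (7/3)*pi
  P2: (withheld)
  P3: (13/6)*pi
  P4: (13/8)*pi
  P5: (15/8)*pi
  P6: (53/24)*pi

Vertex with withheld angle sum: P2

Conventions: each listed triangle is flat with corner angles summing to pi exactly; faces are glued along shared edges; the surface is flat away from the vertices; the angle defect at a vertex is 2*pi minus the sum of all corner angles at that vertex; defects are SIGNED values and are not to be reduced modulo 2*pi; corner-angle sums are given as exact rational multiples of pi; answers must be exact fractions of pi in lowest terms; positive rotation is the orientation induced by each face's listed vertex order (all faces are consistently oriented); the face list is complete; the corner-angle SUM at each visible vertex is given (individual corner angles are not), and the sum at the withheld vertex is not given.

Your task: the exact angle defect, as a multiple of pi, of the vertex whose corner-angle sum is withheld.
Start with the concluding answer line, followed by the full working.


Answer: defect(P2) = 0

V = 7, E = 21, F = 14; chi = V - E + F = 0
Gauss-Bonnet: total defect = 2*pi*chi = 0; visible defects sum to 0


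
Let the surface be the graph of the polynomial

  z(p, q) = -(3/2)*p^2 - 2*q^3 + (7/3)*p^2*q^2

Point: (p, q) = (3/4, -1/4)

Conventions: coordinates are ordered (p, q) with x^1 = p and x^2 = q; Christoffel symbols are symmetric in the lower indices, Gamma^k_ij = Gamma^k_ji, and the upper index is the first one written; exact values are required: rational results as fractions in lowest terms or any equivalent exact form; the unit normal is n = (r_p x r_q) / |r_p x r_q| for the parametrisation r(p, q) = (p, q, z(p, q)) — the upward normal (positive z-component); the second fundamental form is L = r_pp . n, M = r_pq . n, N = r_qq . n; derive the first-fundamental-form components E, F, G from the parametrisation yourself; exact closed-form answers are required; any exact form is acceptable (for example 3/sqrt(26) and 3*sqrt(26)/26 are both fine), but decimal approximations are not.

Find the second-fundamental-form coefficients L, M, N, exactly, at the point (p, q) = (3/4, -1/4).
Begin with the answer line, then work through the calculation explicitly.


Answer: L = -130*sqrt(6338)/9507, M = -28*sqrt(6338)/3169, N = 90*sqrt(6338)/3169

z_p = -65/32, z_q = -33/32, z_pp = -65/24, z_pq = -7/4, z_qq = 45/8
E = 5249/1024, F = 2145/1024, G = 2113/1024; answer radicand W^2 = 3169/512
unnormalised second-form numerators: l = -65/24, m = -7/4, n = 45/8; L = l/sqrt(3169/512), and similarly M = m/sqrt(W^2), N = n/sqrt(W^2)


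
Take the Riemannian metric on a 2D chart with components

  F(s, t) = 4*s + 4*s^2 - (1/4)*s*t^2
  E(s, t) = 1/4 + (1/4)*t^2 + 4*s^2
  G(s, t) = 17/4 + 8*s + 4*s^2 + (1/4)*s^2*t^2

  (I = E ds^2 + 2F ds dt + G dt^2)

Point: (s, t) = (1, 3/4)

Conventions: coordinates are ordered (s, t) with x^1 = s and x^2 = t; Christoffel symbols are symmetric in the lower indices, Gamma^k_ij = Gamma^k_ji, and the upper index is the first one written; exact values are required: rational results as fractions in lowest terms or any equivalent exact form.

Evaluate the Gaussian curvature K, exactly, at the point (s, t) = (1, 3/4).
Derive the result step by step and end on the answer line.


E = 281/64, F = 503/64, G = 1049/64, EG - F^2 = 1305/128 at the point
E_s = 8, E_t = 3/8, F_s = 759/64, F_t = -3/8, G_s = 521/32, G_t = 3/8
E_tt = 1/2, F_st = -3/8, G_ss = 265/32
Using the Brioschi determinant formula for K from the metric derivatives:
M1 = [[-E_tt/2 + F_st - G_ss/2, E_s/2, F_s - E_t/2], [F_t - G_s/2, E, F], [G_t/2, F, G]] = [[-305/64, 4, 747/64], [-545/64, 281/64, 503/64], [3/16, 503/64, 1049/64]]; det M1 = -72132833/262144
M2 = [[0, E_t/2, G_s/2], [E_t/2, E, F], [G_s/2, F, G]] = [[0, 3/16, 521/64], [3/16, 281/64, 503/64], [521/64, 503/64, 1049/64]]; det M2 = -70136465/262144
det M1 - det M2 = -124773/16384; K = -124773/16384 / (1305/128)^2 = -41591/567675

Answer: K = -41591/567675


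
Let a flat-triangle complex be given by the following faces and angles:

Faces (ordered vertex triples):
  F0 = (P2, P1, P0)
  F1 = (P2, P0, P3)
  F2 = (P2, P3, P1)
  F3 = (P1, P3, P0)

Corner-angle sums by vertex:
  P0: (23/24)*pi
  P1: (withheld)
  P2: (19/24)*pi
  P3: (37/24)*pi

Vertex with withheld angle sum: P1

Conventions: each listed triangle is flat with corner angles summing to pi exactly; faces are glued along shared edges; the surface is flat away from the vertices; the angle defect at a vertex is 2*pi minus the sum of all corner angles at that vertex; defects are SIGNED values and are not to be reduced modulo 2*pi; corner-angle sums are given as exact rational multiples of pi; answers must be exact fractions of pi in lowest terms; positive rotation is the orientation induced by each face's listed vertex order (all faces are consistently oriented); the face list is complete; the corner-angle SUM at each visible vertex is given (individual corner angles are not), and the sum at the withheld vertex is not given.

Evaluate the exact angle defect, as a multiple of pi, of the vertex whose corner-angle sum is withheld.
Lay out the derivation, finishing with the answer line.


V = 4, E = 6, F = 4; chi = V - E + F = 2
Gauss-Bonnet: total defect = 2*pi*chi = 4*pi; visible defects sum to (65/24)*pi

Answer: defect(P1) = (31/24)*pi


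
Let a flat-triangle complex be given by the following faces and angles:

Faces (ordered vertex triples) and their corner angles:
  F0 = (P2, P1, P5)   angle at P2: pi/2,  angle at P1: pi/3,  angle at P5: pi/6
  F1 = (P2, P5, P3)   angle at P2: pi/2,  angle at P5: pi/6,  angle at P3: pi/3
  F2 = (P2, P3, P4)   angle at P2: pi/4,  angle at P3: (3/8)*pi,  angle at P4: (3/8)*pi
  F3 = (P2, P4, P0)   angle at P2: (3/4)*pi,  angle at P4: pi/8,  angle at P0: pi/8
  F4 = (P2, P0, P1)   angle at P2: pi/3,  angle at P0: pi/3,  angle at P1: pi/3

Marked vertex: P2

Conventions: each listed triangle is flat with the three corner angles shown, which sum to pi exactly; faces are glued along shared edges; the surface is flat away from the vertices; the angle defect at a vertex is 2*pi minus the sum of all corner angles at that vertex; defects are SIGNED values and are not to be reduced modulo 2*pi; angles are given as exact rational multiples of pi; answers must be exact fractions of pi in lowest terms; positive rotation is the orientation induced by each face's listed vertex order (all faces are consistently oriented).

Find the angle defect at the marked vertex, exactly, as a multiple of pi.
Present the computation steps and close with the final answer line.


Sum of corner angles at P2: (7/3)*pi
defect = 2*pi - (7/3)*pi

Answer: defect(P2) = -pi/3


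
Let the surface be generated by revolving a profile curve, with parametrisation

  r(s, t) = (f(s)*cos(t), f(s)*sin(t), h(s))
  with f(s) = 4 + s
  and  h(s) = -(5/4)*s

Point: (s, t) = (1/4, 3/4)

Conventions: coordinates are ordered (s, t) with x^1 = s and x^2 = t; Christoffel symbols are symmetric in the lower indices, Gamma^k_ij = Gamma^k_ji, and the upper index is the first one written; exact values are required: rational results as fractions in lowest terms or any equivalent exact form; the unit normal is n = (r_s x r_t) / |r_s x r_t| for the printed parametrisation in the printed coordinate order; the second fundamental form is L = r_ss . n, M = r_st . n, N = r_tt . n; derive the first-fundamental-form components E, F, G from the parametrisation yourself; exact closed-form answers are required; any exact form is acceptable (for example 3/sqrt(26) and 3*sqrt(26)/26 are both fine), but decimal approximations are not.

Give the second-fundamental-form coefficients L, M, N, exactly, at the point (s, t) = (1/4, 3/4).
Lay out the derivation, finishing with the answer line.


f = 17/4, f' = 1, f'' = 0, h' = -5/4, h'' = 0
E = 41/16, F = 0, G = 289/16; answer radicand W^2 = 41/16
unnormalised second-form numerators: l = 0, m = 0, n = -85/16; L = l/sqrt(41/16), and similarly M = m/sqrt(W^2), N = n/sqrt(W^2)

Answer: L = 0, M = 0, N = -85*sqrt(41)/164


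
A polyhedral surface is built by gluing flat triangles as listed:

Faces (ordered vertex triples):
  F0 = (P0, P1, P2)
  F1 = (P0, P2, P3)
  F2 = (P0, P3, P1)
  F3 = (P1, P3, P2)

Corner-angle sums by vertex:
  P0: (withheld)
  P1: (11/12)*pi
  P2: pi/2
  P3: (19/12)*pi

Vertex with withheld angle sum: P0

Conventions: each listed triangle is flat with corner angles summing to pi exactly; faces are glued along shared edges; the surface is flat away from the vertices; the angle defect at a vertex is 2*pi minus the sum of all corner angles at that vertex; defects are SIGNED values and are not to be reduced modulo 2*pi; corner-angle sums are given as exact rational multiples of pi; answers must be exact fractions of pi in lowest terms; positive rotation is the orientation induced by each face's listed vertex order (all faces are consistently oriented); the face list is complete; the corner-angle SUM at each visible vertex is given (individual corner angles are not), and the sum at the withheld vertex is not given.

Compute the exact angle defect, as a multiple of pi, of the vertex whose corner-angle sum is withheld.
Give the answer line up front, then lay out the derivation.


Answer: defect(P0) = pi

V = 4, E = 6, F = 4; chi = V - E + F = 2
Gauss-Bonnet: total defect = 2*pi*chi = 4*pi; visible defects sum to 3*pi


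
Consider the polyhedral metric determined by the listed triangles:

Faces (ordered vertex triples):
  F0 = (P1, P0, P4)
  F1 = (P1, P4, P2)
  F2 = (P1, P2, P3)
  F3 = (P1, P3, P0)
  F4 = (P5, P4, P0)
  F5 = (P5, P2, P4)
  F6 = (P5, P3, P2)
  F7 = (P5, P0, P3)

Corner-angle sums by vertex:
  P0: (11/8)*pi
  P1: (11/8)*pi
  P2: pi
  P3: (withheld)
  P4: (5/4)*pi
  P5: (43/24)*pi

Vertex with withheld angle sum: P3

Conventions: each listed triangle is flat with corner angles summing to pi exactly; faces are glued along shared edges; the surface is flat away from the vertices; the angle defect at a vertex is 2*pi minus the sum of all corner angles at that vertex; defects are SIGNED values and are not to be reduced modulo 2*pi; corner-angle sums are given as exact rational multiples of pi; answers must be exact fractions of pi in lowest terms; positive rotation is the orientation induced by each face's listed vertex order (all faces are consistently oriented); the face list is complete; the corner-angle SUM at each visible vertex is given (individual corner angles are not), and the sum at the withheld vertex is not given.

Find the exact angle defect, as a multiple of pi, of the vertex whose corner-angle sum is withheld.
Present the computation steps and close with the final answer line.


V = 6, E = 12, F = 8; chi = V - E + F = 2
Gauss-Bonnet: total defect = 2*pi*chi = 4*pi; visible defects sum to (77/24)*pi

Answer: defect(P3) = (19/24)*pi


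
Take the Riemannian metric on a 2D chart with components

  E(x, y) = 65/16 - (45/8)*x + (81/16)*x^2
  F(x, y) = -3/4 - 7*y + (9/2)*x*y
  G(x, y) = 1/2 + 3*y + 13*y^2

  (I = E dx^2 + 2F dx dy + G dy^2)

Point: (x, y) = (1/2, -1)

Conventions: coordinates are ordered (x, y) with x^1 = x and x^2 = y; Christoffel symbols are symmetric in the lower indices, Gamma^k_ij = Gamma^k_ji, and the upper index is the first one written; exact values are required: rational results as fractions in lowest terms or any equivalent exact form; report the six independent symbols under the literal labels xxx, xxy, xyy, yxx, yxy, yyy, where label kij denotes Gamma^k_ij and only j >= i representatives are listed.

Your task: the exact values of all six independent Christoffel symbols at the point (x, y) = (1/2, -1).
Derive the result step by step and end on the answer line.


E = 161/64, F = 4, G = 21/2 at the point
E_x = -9/16, E_y = 0, F_x = -9/2, F_y = -19/4, G_x = 0, G_y = -23
EG - F^2 = 1333/128;  g^inv = (128/1333) * [[21/2, -4], [-4, 161/64]]
first-kind symbols [ij,l] = (1/2)(d_i g_jl + d_j g_il - d_l g_ij): [xx,x] = E_x/2 = -9/32, [xx,y] = F_x - E_y/2 = -9/2, [xy,x] = E_y/2 = 0, [xy,y] = G_x/2 = 0, [yy,x] = F_y - G_x/2 = -19/4, [yy,y] = G_y/2 = -23/2
Gamma^x_ij = (G*[ij,x] - F*[ij,y])/(EG - F^2), Gamma^y_ij = (E*[ij,y] - F*[ij,x])/(EG - F^2)

Answer: Gamma_xxx = 1926/1333, Gamma_xxy = 0, Gamma_xyy = -16/43, Gamma_yxx = -1305/1333, Gamma_yxy = 0, Gamma_yyy = -41/43


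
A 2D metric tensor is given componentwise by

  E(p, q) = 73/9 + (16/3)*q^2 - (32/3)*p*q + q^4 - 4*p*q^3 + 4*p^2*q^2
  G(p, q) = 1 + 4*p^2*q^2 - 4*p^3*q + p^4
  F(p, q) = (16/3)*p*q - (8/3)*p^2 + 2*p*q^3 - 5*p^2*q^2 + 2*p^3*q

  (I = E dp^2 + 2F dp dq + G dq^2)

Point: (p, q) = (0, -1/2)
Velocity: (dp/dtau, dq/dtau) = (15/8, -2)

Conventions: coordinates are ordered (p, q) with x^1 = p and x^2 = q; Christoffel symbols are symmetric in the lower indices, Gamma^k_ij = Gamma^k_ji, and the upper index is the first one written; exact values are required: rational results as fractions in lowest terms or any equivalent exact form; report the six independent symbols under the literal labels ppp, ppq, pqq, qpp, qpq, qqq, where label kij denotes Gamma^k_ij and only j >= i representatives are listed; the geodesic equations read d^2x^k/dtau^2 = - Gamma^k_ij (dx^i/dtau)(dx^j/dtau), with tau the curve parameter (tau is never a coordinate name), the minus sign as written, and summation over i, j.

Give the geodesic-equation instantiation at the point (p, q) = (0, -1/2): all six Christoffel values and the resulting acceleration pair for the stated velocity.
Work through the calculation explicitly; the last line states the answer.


E = 1369/144, F = 0, G = 1 at the point
E_p = 35/6, E_q = -35/6, F_p = -35/12, F_q = 0, G_p = 0, G_q = 0
EG - F^2 = 1369/144;  g^inv = (144/1369) * [[1, 0], [0, 1369/144]]
first-kind symbols [ij,l] = (1/2)(d_i g_jl + d_j g_il - d_l g_ij): [pp,p] = E_p/2 = 35/12, [pp,q] = F_p - E_q/2 = 0, [pq,p] = E_q/2 = -35/12, [pq,q] = G_p/2 = 0, [qq,p] = F_q - G_p/2 = 0, [qq,q] = G_q/2 = 0
Gamma^p_ij = (G*[ij,p] - F*[ij,q])/(EG - F^2), Gamma^q_ij = (E*[ij,q] - F*[ij,p])/(EG - F^2)
Gamma_ppp = 420/1369, Gamma_ppq = -420/1369, Gamma_pqq = 0, Gamma_qpp = 0, Gamma_qpq = 0, Gamma_qqq = 0
d^2p/dtau^2 = -(Gamma_ppp*(15/8)^2 + 2*Gamma_ppq*(15/8)*(-2) + Gamma_pqq*(-2)^2) = -74025/21904
d^2q/dtau^2 = -(Gamma_qpp*(15/8)^2 + 2*Gamma_qpq*(15/8)*(-2) + Gamma_qqq*(-2)^2) = 0

Answer: Gamma_ppp = 420/1369, Gamma_ppq = -420/1369, Gamma_pqq = 0, Gamma_qpp = 0, Gamma_qpq = 0, Gamma_qqq = 0; accelerations (d^2p/dtau^2, d^2q/dtau^2) = (-74025/21904, 0)


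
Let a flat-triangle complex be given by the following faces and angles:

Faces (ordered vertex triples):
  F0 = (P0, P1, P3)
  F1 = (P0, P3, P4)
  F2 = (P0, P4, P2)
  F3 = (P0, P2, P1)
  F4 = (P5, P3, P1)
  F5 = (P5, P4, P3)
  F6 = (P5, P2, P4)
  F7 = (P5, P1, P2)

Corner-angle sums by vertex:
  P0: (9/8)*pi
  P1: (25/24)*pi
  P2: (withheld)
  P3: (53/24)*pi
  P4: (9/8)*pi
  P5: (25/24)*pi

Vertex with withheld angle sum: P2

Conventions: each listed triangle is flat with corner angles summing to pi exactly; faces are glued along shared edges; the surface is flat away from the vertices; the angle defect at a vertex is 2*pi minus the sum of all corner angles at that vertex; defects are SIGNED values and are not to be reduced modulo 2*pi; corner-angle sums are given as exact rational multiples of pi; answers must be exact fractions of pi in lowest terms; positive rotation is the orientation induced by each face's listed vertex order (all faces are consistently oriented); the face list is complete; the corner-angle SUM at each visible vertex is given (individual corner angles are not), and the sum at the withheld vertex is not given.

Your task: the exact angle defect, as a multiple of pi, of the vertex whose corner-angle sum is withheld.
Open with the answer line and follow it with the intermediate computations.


Answer: defect(P2) = (13/24)*pi

V = 6, E = 12, F = 8; chi = V - E + F = 2
Gauss-Bonnet: total defect = 2*pi*chi = 4*pi; visible defects sum to (83/24)*pi


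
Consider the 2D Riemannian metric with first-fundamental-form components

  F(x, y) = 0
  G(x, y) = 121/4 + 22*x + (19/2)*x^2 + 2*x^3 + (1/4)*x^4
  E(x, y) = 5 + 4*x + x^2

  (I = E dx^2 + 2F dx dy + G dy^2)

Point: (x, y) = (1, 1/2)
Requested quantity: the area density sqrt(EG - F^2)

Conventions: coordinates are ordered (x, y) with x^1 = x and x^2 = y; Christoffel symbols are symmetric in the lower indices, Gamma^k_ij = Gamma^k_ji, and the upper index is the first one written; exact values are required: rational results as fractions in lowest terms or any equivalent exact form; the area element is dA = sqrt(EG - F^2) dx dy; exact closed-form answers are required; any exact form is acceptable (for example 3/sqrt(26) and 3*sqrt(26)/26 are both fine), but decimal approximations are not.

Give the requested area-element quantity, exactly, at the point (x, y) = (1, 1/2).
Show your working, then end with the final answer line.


E = 10, F = 0, G = 64; EG - F^2 = 640

Answer: sqrt(EG - F^2) = 8*sqrt(10)


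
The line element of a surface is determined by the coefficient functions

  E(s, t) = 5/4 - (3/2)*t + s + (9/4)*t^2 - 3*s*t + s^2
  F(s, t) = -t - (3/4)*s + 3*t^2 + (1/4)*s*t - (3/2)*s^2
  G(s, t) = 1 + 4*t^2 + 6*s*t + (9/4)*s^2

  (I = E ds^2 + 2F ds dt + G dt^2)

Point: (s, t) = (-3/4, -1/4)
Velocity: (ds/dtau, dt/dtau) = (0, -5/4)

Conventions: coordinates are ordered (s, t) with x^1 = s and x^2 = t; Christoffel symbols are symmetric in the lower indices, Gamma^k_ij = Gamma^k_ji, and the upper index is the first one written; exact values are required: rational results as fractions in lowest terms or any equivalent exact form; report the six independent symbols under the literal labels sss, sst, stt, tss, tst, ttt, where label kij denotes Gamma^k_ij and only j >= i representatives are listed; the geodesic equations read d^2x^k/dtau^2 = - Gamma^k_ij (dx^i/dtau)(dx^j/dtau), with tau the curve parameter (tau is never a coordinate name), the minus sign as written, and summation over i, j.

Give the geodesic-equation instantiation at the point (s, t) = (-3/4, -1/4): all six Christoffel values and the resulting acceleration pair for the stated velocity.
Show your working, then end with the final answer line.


E = 65/64, F = 13/64, G = 233/64 at the point
E_s = 1/4, E_t = -3/8, F_s = 23/16, F_t = -43/16, G_s = -39/8, G_t = -13/2
EG - F^2 = 117/32;  g^inv = (32/117) * [[233/64, -13/64], [-13/64, 65/64]]
first-kind symbols [ij,l] = (1/2)(d_i g_jl + d_j g_il - d_l g_ij): [ss,s] = E_s/2 = 1/8, [ss,t] = F_s - E_t/2 = 13/8, [st,s] = E_t/2 = -3/16, [st,t] = G_s/2 = -39/16, [tt,s] = F_t - G_s/2 = -1/4, [tt,t] = G_t/2 = -13/4
Gamma^s_ij = (G*[ij,s] - F*[ij,t])/(EG - F^2), Gamma^t_ij = (E*[ij,t] - F*[ij,s])/(EG - F^2)
Gamma_sss = 4/117, Gamma_sst = -2/39, Gamma_stt = -8/117, Gamma_tss = 4/9, Gamma_tst = -2/3, Gamma_ttt = -8/9
d^2s/dtau^2 = -(Gamma_sss*(0)^2 + 2*Gamma_sst*(0)*(-5/4) + Gamma_stt*(-5/4)^2) = 25/234
d^2t/dtau^2 = -(Gamma_tss*(0)^2 + 2*Gamma_tst*(0)*(-5/4) + Gamma_ttt*(-5/4)^2) = 25/18

Answer: Gamma_sss = 4/117, Gamma_sst = -2/39, Gamma_stt = -8/117, Gamma_tss = 4/9, Gamma_tst = -2/3, Gamma_ttt = -8/9; accelerations (d^2s/dtau^2, d^2t/dtau^2) = (25/234, 25/18)


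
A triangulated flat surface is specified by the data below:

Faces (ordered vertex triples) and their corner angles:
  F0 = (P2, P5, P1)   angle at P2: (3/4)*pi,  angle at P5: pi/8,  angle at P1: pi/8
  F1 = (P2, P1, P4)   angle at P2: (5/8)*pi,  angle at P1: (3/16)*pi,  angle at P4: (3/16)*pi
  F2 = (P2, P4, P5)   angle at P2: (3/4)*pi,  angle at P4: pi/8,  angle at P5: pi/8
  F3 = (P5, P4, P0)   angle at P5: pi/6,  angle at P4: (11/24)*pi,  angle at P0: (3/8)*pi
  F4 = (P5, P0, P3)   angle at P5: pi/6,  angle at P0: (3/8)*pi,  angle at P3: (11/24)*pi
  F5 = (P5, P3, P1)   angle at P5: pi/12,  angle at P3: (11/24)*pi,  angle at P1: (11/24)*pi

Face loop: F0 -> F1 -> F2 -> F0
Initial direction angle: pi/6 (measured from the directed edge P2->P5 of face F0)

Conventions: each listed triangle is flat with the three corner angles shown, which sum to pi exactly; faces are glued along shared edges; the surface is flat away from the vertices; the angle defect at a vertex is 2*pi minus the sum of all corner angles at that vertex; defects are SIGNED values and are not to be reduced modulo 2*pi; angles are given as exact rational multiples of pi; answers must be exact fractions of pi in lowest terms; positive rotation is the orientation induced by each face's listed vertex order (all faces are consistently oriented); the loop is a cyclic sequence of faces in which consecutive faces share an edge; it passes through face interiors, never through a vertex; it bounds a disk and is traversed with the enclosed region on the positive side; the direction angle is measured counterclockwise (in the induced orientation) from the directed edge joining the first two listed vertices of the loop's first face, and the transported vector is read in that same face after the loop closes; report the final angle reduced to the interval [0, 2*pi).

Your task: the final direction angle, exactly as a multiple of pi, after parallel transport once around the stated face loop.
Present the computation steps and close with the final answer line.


enclosed vertex P2: corner angles sum to (17/8)*pi, defect = 2*pi - (17/8)*pi = -pi/8
adding the enclosed defects to the starting angle (mod 2*pi, induced orientation) gives the holonomy
final angle = pi/6 - pi/8 = pi/24 (mod 2*pi)

Answer: final direction angle = pi/24
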